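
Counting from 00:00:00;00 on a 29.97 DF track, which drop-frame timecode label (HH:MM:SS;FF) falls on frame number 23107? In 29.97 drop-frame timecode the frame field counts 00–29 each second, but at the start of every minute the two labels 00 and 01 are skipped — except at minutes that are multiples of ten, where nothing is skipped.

Ten DF minutes hold 17982 frames, so frame 23107 lies in block 1 (frames 17982–35963) with 5125 frames into that block.
The block's first minute is 1800 frames and the rest 1798 each; 5125 frames reaches minute 2, so 1 × 18 + 2 × 2 = 22 labels have been skipped so far.
Adding those back, label number 23107 + 22 = 23129 at 30 labels/s is 770 s + 29 f = 0 h 12 min 50 s frame 29, i.e. 00:12:50;29.

00:12:50;29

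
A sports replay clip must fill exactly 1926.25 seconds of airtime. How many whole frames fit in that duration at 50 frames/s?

96312 frames

Frames = 1926.25 × 50 = 192625/2 ≈ 96312.5000.
Complete frames: 96312.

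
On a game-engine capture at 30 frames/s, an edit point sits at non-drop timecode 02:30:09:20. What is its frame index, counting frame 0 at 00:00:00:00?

frame 270290

Total seconds to the label: (2 × 3600 + 30 × 60 + 9) = 9009.
Frame index = 9009 × 30 + 20 = 270290.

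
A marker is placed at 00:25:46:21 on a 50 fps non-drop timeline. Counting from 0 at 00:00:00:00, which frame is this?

77321

Total seconds to the label: (0 × 3600 + 25 × 60 + 46) = 1546.
Frame index = 1546 × 50 + 21 = 77321.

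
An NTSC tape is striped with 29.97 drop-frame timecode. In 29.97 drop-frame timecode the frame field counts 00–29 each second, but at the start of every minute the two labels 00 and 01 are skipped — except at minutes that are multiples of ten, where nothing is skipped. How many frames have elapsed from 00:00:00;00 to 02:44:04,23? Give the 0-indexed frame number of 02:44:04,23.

295047

Complete 10-minute blocks: 16, each 17982 frames → 287712.
Remaining 4 whole minutes in the current block: 1800 + 3 × 1798 = 7194 frames.
Within the current minute: 4 × 30 + 23 − 2 = 141 (labels ;00/;01 skipped at this minute). Total = 287712 + 7194 + 141 = 295047.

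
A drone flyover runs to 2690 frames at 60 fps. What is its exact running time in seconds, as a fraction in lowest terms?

Running time = 2690 ÷ (60) = 2690 × 1/60 = 269/6 s.

269/6 seconds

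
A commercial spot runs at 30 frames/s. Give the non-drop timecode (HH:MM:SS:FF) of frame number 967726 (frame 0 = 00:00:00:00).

08:57:37:16

967726 ÷ 30 = 32257 full seconds, remainder 16 frames.
32257 s = 8 h 57 min 37 s.
Timecode: 08:57:37:16.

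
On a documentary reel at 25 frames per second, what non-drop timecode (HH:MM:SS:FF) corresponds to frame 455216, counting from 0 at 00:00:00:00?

05:03:28:16

455216 ÷ 25 = 18208 full seconds, remainder 16 frames.
18208 s = 5 h 3 min 28 s.
Timecode: 05:03:28:16.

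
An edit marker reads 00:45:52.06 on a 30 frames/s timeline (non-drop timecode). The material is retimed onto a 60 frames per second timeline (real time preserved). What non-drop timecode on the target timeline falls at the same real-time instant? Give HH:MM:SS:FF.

Source frame index: (0×3600 + 45×60 + 52) × 30 + 6 = 82566.
Real time: 82566 / (30) = 13761/5 s.
Target frame: (13761/5) × (60) = 165132.
At 60 labels/s: frame 165132 → 00:45:52:12.

00:45:52:12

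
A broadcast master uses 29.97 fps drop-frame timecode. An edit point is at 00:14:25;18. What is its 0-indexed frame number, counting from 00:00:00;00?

25942

Complete 10-minute blocks: 1, each 17982 frames → 17982.
Remaining 4 whole minutes in the current block: 1800 + 3 × 1798 = 7194 frames.
Within the current minute: 25 × 30 + 18 − 2 = 766 (labels ;00/;01 skipped at this minute). Total = 17982 + 7194 + 766 = 25942.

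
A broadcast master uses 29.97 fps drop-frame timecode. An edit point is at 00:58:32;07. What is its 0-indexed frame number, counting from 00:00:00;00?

105261

Complete 10-minute blocks: 5, each 17982 frames → 89910.
Remaining 8 whole minutes in the current block: 1800 + 7 × 1798 = 14386 frames.
Within the current minute: 32 × 30 + 7 − 2 = 965 (labels ;00/;01 skipped at this minute). Total = 89910 + 14386 + 965 = 105261.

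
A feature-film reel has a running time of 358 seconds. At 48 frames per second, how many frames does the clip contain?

17184 frames

Frames = 358 × 48 = 17184.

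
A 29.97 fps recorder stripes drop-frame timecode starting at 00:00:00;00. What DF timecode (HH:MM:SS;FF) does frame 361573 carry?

Each 10-minute DF block holds 10 × 60 × 30 − 9 × 2 = 17982 frames. 361573 ÷ 17982 → 20 full blocks, remainder 1933.
Within the partial block the first minute is 1800 frames and each further minute 1798, so 1 further minute boundary passed. Total skipped labels = 18 × 20 + 2 × 1 = 362.
Non-drop label index = 361573 + 362 = 361935; at 30 labels/s that is 03:21:04:15, i.e. DF 03:21:04;15.

03:21:04;15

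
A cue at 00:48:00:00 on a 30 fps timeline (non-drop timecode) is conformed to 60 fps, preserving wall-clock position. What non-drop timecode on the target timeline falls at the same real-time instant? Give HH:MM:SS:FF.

Source frame index: (0×3600 + 48×60 + 0) × 30 + 0 = 86400.
Real time: 86400 / (30) = 2880 s.
Target frame: (2880) × (60) = 172800.
At 60 labels/s: frame 172800 → 00:48:00:00.

00:48:00:00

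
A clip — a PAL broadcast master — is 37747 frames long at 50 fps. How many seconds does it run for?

Running time = 37747 / (50) = 754.94 s.

754.94 seconds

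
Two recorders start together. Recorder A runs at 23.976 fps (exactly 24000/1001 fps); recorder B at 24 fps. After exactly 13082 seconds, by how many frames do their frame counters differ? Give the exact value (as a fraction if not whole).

A emits 24000/1001 × 13082 = 313968000/1001 frames; B emits 24 × 13082 = 313968.
Difference = 313968/1001 frames (≈ 313.6543); B is ahead of A.

313968/1001 frames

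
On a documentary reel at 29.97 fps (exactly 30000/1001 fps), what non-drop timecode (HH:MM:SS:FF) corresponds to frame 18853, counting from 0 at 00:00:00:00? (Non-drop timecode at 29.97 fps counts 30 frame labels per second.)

00:10:28:13

18853 ÷ 30 = 628 full seconds, remainder 13 frames.
628 s = 0 h 10 min 28 s.
Timecode: 00:10:28:13.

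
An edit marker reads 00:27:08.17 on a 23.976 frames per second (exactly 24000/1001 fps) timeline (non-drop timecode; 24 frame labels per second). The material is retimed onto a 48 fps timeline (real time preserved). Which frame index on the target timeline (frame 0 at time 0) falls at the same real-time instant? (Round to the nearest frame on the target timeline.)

frame 78256

Source frame index: (0×3600 + 27×60 + 8) × 24 + 17 = 39089.
Real time: 39089 / (24000/1001) = 39128089/24000 s.
Target frame: (39128089/24000) × (48) = 39128089/500 ≈ 78256.178 → 78256.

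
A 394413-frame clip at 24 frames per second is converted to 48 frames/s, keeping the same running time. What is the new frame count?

788826 frames

Target frames = source frames × (target rate / source rate) = 394413 × (48)/(24) = 394413 × 2 = 788826.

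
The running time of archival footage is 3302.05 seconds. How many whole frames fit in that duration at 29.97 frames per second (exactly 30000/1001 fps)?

Frames = 3302.05 × 30000/1001 = 99061500/1001 ≈ 98962.5375.
Complete frames: 98962.

98962 frames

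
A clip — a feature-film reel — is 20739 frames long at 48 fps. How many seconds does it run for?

432.0625 seconds

Running time = 20739 / (48) = 432.0625 s.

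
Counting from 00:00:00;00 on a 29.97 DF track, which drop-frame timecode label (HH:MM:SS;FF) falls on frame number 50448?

Each 10-minute DF block holds 10 × 60 × 30 − 9 × 2 = 17982 frames. 50448 ÷ 17982 → 2 full blocks, remainder 14484.
Within the partial block the first minute is 1800 frames and each further minute 1798, so 8 further minute boundaries passed. Total skipped labels = 18 × 2 + 2 × 8 = 52.
Non-drop label index = 50448 + 52 = 50500; at 30 labels/s that is 00:28:03:10, i.e. DF 00:28:03;10.

00:28:03;10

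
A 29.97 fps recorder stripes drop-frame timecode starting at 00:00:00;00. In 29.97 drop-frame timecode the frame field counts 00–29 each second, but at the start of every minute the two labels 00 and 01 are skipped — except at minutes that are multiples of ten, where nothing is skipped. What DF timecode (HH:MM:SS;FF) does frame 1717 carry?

Each 10-minute DF block holds 10 × 60 × 30 − 9 × 2 = 17982 frames. 1717 ÷ 17982 → 0 full blocks, remainder 1717.
Within the partial block the first minute is 1800 frames and each further minute 1798, so 0 further minute boundaries passed. Total skipped labels = 18 × 0 + 2 × 0 = 0.
Non-drop label index = 1717 + 0 = 1717; at 30 labels/s that is 00:00:57:07, i.e. DF 00:00:57;07.

00:00:57;07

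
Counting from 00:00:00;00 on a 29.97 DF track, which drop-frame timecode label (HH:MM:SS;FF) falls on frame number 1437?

00:00:47;27

Each 10-minute DF block holds 10 × 60 × 30 − 9 × 2 = 17982 frames. 1437 ÷ 17982 → 0 full blocks, remainder 1437.
Within the partial block the first minute is 1800 frames and each further minute 1798, so 0 further minute boundaries passed. Total skipped labels = 18 × 0 + 2 × 0 = 0.
Non-drop label index = 1437 + 0 = 1437; at 30 labels/s that is 00:00:47:27, i.e. DF 00:00:47;27.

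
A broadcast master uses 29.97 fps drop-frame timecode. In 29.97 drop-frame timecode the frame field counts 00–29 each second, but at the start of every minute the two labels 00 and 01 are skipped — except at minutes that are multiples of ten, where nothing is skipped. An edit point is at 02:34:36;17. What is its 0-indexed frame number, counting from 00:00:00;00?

278019

Complete 10-minute blocks: 15, each 17982 frames → 269730.
Remaining 4 whole minutes in the current block: 1800 + 3 × 1798 = 7194 frames.
Within the current minute: 36 × 30 + 17 − 2 = 1095 (labels ;00/;01 skipped at this minute). Total = 269730 + 7194 + 1095 = 278019.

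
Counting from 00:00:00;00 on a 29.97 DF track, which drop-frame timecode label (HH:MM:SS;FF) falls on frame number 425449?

03:56:35;25

Each 10-minute DF block holds 10 × 60 × 30 − 9 × 2 = 17982 frames. 425449 ÷ 17982 → 23 full blocks, remainder 11863.
Within the partial block the first minute is 1800 frames and each further minute 1798, so 6 further minute boundaries passed. Total skipped labels = 18 × 23 + 2 × 6 = 426.
Non-drop label index = 425449 + 426 = 425875; at 30 labels/s that is 03:56:35:25, i.e. DF 03:56:35;25.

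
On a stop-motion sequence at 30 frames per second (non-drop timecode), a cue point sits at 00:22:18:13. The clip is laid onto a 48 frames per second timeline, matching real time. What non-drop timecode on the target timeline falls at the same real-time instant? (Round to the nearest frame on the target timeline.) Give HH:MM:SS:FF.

00:22:18:21

Source frame index: (0×3600 + 22×60 + 18) × 30 + 13 = 40153.
Real time: 40153 / (30) = 40153/30 s.
Target frame: (40153/30) × (48) = 321224/5 ≈ 64244.800 → 64245.
At 48 labels/s: frame 64245 → 00:22:18:21.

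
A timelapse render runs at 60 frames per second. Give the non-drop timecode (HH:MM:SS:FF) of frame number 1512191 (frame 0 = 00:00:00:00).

07:00:03:11

1512191 ÷ 60 = 25203 full seconds, remainder 11 frames.
25203 s = 7 h 0 min 3 s.
Timecode: 07:00:03:11.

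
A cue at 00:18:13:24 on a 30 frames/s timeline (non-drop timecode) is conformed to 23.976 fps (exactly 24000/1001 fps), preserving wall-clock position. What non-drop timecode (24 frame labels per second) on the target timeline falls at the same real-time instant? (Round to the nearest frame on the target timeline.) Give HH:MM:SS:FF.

00:18:12:17

Source frame index: (0×3600 + 18×60 + 13) × 30 + 24 = 32814.
Real time: 32814 / (30) = 5469/5 s.
Target frame: (5469/5) × (24000/1001) = 26251200/1001 ≈ 26224.975 → 26225.
At 24 labels/s: frame 26225 → 00:18:12:17.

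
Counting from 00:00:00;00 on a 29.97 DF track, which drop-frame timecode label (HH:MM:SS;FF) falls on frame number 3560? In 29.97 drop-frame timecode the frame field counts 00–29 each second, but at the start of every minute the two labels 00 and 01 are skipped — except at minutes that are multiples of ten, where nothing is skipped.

00:01:58;22

Each 10-minute DF block holds 10 × 60 × 30 − 9 × 2 = 17982 frames. 3560 ÷ 17982 → 0 full blocks, remainder 3560.
Within the partial block the first minute is 1800 frames and each further minute 1798, so 1 further minute boundary passed. Total skipped labels = 18 × 0 + 2 × 1 = 2.
Non-drop label index = 3560 + 2 = 3562; at 30 labels/s that is 00:01:58:22, i.e. DF 00:01:58;22.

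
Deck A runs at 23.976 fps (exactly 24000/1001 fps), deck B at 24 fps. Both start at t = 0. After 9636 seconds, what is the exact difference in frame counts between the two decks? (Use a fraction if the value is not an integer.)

21024/91 frames

A emits 24000/1001 × 9636 = 21024000/91 frames; B emits 24 × 9636 = 231264.
Difference = 21024/91 frames (≈ 231.0330); B is ahead of A.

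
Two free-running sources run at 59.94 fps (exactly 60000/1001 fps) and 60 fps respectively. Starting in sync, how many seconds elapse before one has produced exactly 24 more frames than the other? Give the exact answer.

The gap grows by |60 − 60000/1001| = 60/1001 frames per second.
Time for a 24-frame gap: 24 ÷ (60/1001) = 400.4 s.

400.4 seconds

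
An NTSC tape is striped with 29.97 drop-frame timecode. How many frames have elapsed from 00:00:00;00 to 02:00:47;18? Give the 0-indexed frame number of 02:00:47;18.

Complete 10-minute blocks: 12, each 17982 frames → 215784.
Remaining 0 whole minutes in the current block: 0 frames.
Within the current minute: 47 × 30 + 18 = 1428. Total = 215784 + 0 + 1428 = 217212.

217212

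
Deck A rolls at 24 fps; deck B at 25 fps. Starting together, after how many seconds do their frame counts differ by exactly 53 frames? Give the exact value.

The gap grows by |25 − 24| = 1 frame per second.
Time for a 53-frame gap: 53 ÷ (1) = 53 s.

53 seconds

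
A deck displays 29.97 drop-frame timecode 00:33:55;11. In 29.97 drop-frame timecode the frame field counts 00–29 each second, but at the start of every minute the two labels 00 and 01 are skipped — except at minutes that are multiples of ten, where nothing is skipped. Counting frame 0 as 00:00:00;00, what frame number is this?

Complete 10-minute blocks: 3, each 17982 frames → 53946.
Remaining 3 whole minutes in the current block: 1800 + 2 × 1798 = 5396 frames.
Within the current minute: 55 × 30 + 11 − 2 = 1659 (labels ;00/;01 skipped at this minute). Total = 53946 + 5396 + 1659 = 61001.

61001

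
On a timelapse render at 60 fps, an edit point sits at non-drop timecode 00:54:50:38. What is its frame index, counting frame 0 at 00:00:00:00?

Total seconds to the label: (0 × 3600 + 54 × 60 + 50) = 3290.
Frame index = 3290 × 60 + 38 = 197438.

frame 197438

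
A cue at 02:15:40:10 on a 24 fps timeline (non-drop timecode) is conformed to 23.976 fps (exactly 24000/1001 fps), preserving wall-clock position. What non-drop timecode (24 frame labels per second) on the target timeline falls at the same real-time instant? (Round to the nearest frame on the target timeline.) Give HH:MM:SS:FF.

Source frame index: (2×3600 + 15×60 + 40) × 24 + 10 = 195370.
Real time: 195370 / (24) = 97685/12 s.
Target frame: (97685/12) × (24000/1001) = 27910000/143 ≈ 195174.825 → 195175.
At 24 labels/s: frame 195175 → 02:15:32:07.

02:15:32:07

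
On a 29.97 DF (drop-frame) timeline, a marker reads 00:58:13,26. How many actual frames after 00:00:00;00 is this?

Complete 10-minute blocks: 5, each 17982 frames → 89910.
Remaining 8 whole minutes in the current block: 1800 + 7 × 1798 = 14386 frames.
Within the current minute: 13 × 30 + 26 − 2 = 414 (labels ;00/;01 skipped at this minute). Total = 89910 + 14386 + 414 = 104710.

104710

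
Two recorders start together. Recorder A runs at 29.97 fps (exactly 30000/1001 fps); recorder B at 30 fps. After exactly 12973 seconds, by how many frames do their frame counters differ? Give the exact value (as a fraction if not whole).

A emits 30000/1001 × 12973 = 389190000/1001 frames; B emits 30 × 12973 = 389190.
Difference = 389190/1001 frames (≈ 388.8012); B is ahead of A.

389190/1001 frames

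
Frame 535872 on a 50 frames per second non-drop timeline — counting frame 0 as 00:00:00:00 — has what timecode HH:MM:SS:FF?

535872 ÷ 50 = 10717 full seconds, remainder 22 frames.
10717 s = 2 h 58 min 37 s.
Timecode: 02:58:37:22.

02:58:37:22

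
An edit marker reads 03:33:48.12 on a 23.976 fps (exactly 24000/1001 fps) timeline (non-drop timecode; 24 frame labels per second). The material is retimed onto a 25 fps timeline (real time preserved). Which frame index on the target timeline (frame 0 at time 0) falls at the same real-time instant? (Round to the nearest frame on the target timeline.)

Source frame index: (3×3600 + 33×60 + 48) × 24 + 12 = 307884.
Real time: 307884 / (24000/1001) = 25682657/2000 s.
Target frame: (25682657/2000) × (25) = 25682657/80 ≈ 321033.213 → 321033.

frame 321033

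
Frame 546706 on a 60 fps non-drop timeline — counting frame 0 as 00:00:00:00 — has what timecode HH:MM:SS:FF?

02:31:51:46

546706 ÷ 60 = 9111 full seconds, remainder 46 frames.
9111 s = 2 h 31 min 51 s.
Timecode: 02:31:51:46.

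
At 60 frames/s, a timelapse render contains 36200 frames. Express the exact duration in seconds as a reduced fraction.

1810/3 seconds

Running time = 36200 ÷ (60) = 36200 × 1/60 = 1810/3 s.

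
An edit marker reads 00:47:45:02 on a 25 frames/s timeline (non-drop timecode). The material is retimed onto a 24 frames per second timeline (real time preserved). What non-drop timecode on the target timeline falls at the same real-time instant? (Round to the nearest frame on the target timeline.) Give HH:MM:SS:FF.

Source frame index: (0×3600 + 47×60 + 45) × 25 + 2 = 71627.
Real time: 71627 / (25) = 71627/25 s.
Target frame: (71627/25) × (24) = 1719048/25 ≈ 68761.920 → 68762.
At 24 labels/s: frame 68762 → 00:47:45:02.

00:47:45:02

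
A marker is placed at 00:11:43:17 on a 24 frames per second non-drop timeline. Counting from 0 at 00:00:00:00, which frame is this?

16889

Total seconds to the label: (0 × 3600 + 11 × 60 + 43) = 703.
Frame index = 703 × 24 + 17 = 16889.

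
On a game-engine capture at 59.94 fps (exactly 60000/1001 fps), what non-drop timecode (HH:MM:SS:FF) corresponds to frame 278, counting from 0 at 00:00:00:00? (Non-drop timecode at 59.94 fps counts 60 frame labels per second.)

278 ÷ 60 = 4 full seconds, remainder 38 frames.
4 s = 0 h 0 min 4 s.
Timecode: 00:00:04:38.

00:00:04:38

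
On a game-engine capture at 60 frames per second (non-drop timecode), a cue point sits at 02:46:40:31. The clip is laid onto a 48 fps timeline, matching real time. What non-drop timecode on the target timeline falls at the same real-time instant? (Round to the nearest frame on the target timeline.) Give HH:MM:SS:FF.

02:46:40:25

Source frame index: (2×3600 + 46×60 + 40) × 60 + 31 = 600031.
Real time: 600031 / (60) = 600031/60 s.
Target frame: (600031/60) × (48) = 2400124/5 ≈ 480024.800 → 480025.
At 48 labels/s: frame 480025 → 02:46:40:25.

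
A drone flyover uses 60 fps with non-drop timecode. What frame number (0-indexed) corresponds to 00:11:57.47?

Total seconds to the label: (0 × 3600 + 11 × 60 + 57) = 717.
Frame index = 717 × 60 + 47 = 43067.

43067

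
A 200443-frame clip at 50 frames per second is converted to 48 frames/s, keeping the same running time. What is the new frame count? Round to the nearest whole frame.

Frames at target rate = 200443 × (48) / (50) = 4810632/25 ≈ 192425.280.
Nearest whole frame: 192425.

192425 frames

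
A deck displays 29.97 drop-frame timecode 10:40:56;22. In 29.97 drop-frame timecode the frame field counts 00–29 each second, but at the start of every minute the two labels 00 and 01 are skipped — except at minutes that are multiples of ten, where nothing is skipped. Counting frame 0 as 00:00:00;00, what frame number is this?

1152550

As if non-drop at 30 labels/s: (10 × 3600 + 40 × 60 + 56) × 30 + 22 = 1153702.
Minute boundaries passed: 640; those not divisible by 10: 640 − 64 = 576; dropped labels = 2 × 576 = 1152.
Actual frame index = 1153702 − 1152 = 1152550.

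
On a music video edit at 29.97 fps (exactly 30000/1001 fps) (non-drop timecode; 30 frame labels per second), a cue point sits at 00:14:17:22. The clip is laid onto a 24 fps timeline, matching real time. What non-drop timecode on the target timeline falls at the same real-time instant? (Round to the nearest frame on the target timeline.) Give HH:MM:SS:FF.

00:14:18:14

Source frame index: (0×3600 + 14×60 + 17) × 30 + 22 = 25732.
Real time: 25732 / (30000/1001) = 6439433/7500 s.
Target frame: (6439433/7500) × (24) = 12878866/625 ≈ 20606.186 → 20606.
At 24 labels/s: frame 20606 → 00:14:18:14.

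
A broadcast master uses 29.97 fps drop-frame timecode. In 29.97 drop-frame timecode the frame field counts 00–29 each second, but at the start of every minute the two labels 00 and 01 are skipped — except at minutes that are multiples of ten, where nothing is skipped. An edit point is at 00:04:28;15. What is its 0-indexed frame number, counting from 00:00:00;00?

8047

As if non-drop at 30 labels/s: (0 × 3600 + 4 × 60 + 28) × 30 + 15 = 8055.
Minute boundaries passed: 4; those not divisible by 10: 4 − 0 = 4; dropped labels = 2 × 4 = 8.
Actual frame index = 8055 − 8 = 8047.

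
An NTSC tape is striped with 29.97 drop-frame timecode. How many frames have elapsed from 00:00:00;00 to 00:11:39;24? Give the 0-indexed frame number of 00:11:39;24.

20974

As if non-drop at 30 labels/s: (0 × 3600 + 11 × 60 + 39) × 30 + 24 = 20994.
Minute boundaries passed: 11; those not divisible by 10: 11 − 1 = 10; dropped labels = 2 × 10 = 20.
Actual frame index = 20994 − 20 = 20974.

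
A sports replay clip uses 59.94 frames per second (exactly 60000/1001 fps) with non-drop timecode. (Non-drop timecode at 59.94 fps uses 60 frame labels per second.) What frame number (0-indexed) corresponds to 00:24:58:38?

Total seconds to the label: (0 × 3600 + 24 × 60 + 58) = 1498.
Frame index = 1498 × 60 + 38 = 89918.

89918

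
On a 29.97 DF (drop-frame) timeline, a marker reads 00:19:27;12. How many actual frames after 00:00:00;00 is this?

Complete 10-minute blocks: 1, each 17982 frames → 17982.
Remaining 9 whole minutes in the current block: 1800 + 8 × 1798 = 16184 frames.
Within the current minute: 27 × 30 + 12 − 2 = 820 (labels ;00/;01 skipped at this minute). Total = 17982 + 16184 + 820 = 34986.

34986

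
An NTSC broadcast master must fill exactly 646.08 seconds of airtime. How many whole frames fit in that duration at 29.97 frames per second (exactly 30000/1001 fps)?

Frames = 646.08 × 30000/1001 = 19382400/1001 ≈ 19363.0370.
Complete frames: 19363.

19363 frames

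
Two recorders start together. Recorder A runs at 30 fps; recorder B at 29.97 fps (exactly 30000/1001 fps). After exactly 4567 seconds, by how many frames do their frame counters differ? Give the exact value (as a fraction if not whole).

137010/1001 frames

A emits 30 × 4567 = 137010 frames; B emits 30000/1001 × 4567 = 137010000/1001.
Difference = 137010/1001 frames (≈ 136.8731); B is behind A.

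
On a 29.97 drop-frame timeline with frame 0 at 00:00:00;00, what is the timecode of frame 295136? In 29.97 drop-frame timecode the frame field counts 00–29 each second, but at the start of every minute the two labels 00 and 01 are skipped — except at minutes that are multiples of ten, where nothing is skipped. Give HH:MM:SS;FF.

Each 10-minute DF block holds 10 × 60 × 30 − 9 × 2 = 17982 frames. 295136 ÷ 17982 → 16 full blocks, remainder 7424.
Within the partial block the first minute is 1800 frames and each further minute 1798, so 4 further minute boundaries passed. Total skipped labels = 18 × 16 + 2 × 4 = 296.
Non-drop label index = 295136 + 296 = 295432; at 30 labels/s that is 02:44:07:22, i.e. DF 02:44:07;22.

02:44:07;22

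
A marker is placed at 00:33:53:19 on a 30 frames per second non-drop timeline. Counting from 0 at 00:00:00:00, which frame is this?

61009

Total seconds to the label: (0 × 3600 + 33 × 60 + 53) = 2033.
Frame index = 2033 × 30 + 19 = 61009.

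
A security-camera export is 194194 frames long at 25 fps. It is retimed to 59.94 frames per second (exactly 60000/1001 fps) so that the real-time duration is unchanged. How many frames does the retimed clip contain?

465600 frames

Target frames = source frames × (target rate / source rate) = 194194 × (60000/1001)/(25) = 194194 × 2400/1001 = 465600.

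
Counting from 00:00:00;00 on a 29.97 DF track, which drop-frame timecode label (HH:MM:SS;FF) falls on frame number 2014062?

Ten DF minutes hold 17982 frames, so frame 2014062 lies in block 112 (frames 2013984–2031965) with 78 frames into that block.
The block's first minute is 1800 frames and the rest 1798 each; 78 frames reaches minute 0, so 112 × 18 + 0 × 2 = 2016 labels have been skipped so far.
Adding those back, label number 2014062 + 2016 = 2016078 at 30 labels/s is 67202 s + 18 f = 18 h 40 min 2 s frame 18, i.e. 18:40:02;18.

18:40:02;18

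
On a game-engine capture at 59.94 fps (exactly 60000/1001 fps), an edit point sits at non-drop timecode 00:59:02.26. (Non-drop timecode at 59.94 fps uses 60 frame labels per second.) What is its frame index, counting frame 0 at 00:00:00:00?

Total seconds to the label: (0 × 3600 + 59 × 60 + 2) = 3542.
Frame index = 3542 × 60 + 26 = 212546.

212546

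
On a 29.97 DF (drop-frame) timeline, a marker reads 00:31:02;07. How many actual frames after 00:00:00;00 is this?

55811

As if non-drop at 30 labels/s: (0 × 3600 + 31 × 60 + 2) × 30 + 7 = 55867.
Minute boundaries passed: 31; those not divisible by 10: 31 − 3 = 28; dropped labels = 2 × 28 = 56.
Actual frame index = 55867 − 56 = 55811.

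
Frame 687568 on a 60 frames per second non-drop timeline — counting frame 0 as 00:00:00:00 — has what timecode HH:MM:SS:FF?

03:10:59:28

687568 ÷ 60 = 11459 full seconds, remainder 28 frames.
11459 s = 3 h 10 min 59 s.
Timecode: 03:10:59:28.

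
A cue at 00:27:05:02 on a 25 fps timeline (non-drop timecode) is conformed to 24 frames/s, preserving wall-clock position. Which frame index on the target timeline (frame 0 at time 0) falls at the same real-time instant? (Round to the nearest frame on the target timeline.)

Source frame index: (0×3600 + 27×60 + 5) × 25 + 2 = 40627.
Real time: 40627 / (25) = 40627/25 s.
Target frame: (40627/25) × (24) = 975048/25 ≈ 39001.920 → 39002.

frame 39002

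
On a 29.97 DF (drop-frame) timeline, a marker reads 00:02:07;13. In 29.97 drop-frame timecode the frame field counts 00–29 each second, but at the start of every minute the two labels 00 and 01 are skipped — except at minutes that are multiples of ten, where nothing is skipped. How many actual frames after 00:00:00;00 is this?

3819

Complete 10-minute blocks: 0, each 17982 frames → 0.
Remaining 2 whole minutes in the current block: 1800 + 1 × 1798 = 3598 frames.
Within the current minute: 7 × 30 + 13 − 2 = 221 (labels ;00/;01 skipped at this minute). Total = 0 + 3598 + 221 = 3819.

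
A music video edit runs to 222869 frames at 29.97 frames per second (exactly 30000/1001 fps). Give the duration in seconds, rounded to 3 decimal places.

Running time = 222869 × 1001/30000 = 223091869/30000 s ≈ 7436.396 s.

7436.396 seconds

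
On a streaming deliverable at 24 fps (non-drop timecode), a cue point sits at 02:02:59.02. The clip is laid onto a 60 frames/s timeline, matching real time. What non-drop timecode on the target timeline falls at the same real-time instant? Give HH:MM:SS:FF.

02:02:59:05

Source frame index: (2×3600 + 2×60 + 59) × 24 + 2 = 177098.
Real time: 177098 / (24) = 88549/12 s.
Target frame: (88549/12) × (60) = 442745.
At 60 labels/s: frame 442745 → 02:02:59:05.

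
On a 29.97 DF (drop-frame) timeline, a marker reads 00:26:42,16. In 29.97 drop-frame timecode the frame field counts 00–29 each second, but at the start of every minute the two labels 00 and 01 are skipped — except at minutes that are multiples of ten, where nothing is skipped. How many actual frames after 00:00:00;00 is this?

48028

As if non-drop at 30 labels/s: (0 × 3600 + 26 × 60 + 42) × 30 + 16 = 48076.
Minute boundaries passed: 26; those not divisible by 10: 26 − 2 = 24; dropped labels = 2 × 24 = 48.
Actual frame index = 48076 − 48 = 48028.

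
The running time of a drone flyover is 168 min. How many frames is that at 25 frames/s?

168 min = 10080 s.
Frames = 10080 × 25 = 252000.

252000 frames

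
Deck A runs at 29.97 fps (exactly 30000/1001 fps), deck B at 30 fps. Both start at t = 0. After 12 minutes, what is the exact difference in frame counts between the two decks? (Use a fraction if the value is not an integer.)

21600/1001 frames

12 min = 720 s.
A emits 30000/1001 × 720 = 21600000/1001 frames; B emits 30 × 720 = 21600.
Difference = 21600/1001 frames (≈ 21.5784); B is ahead of A.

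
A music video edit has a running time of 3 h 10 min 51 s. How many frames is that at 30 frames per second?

343530 frames

3 h 10 min 51 s = 11451 s.
Frames = 11451 × 30 = 343530.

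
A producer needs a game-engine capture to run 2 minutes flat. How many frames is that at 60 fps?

2 min = 120 s.
Frames = 120 × 60 = 7200.

7200 frames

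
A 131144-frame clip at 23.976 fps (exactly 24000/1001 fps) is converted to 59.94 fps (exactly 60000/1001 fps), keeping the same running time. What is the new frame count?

327860 frames

Frames at target rate = 131144 × (60000/1001) / (24000/1001) = 327860.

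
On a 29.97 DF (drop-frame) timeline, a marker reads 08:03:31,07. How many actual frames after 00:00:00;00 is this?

869467

As if non-drop at 30 labels/s: (8 × 3600 + 3 × 60 + 31) × 30 + 7 = 870337.
Minute boundaries passed: 483; those not divisible by 10: 483 − 48 = 435; dropped labels = 2 × 435 = 870.
Actual frame index = 870337 − 870 = 869467.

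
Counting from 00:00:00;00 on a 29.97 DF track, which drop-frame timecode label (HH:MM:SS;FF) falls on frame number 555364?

05:08:50;20

Ten DF minutes hold 17982 frames, so frame 555364 lies in block 30 (frames 539460–557441) with 15904 frames into that block.
The block's first minute is 1800 frames and the rest 1798 each; 15904 frames reaches minute 8, so 30 × 18 + 8 × 2 = 556 labels have been skipped so far.
Adding those back, label number 555364 + 556 = 555920 at 30 labels/s is 18530 s + 20 f = 5 h 8 min 50 s frame 20, i.e. 05:08:50;20.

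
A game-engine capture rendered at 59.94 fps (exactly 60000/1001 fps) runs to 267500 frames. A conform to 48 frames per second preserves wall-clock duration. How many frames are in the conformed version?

214214 frames

Target frames = source frames × (target rate / source rate) = 267500 × (48)/(60000/1001) = 267500 × 1001/1250 = 214214.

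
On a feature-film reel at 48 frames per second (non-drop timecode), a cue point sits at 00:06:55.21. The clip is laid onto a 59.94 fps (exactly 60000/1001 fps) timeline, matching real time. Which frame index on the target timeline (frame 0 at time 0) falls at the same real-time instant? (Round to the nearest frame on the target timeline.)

frame 24901

Source frame index: (0×3600 + 6×60 + 55) × 48 + 21 = 19941.
Real time: 19941 / (48) = 6647/16 s.
Target frame: (6647/16) × (60000/1001) = 24926250/1001 ≈ 24901.349 → 24901.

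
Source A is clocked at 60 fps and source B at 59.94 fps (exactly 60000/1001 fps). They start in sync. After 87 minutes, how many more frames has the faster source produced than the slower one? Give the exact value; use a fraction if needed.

87 min = 5220 s.
A emits 60 × 5220 = 313200 frames; B emits 60000/1001 × 5220 = 313200000/1001.
Difference = 313200/1001 frames (≈ 312.8871); B is behind A.

313200/1001 frames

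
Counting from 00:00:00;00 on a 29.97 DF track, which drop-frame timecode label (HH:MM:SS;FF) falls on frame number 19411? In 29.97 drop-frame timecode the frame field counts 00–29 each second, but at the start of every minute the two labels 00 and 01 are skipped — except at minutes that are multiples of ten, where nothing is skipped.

Ten DF minutes hold 17982 frames, so frame 19411 lies in block 1 (frames 17982–35963) with 1429 frames into that block.
The block's first minute is 1800 frames and the rest 1798 each; 1429 frames reaches minute 0, so 1 × 18 + 0 × 2 = 18 labels have been skipped so far.
Adding those back, label number 19411 + 18 = 19429 at 30 labels/s is 647 s + 19 f = 0 h 10 min 47 s frame 19, i.e. 00:10:47;19.

00:10:47;19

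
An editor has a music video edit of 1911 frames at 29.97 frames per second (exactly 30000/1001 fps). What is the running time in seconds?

63.7637 seconds

Running time = 1911 / (30000/1001) = 63.7637 s.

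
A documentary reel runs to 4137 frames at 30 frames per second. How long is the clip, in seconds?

Running time = 4137 / (30) = 137.9 s.

137.9 seconds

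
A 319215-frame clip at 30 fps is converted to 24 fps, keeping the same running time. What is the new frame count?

Target frames = source frames × (target rate / source rate) = 319215 × (24)/(30) = 319215 × 4/5 = 255372.

255372 frames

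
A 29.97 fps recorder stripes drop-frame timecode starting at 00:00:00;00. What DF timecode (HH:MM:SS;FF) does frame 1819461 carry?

Ten DF minutes hold 17982 frames, so frame 1819461 lies in block 101 (frames 1816182–1834163) with 3279 frames into that block.
The block's first minute is 1800 frames and the rest 1798 each; 3279 frames reaches minute 1, so 101 × 18 + 1 × 2 = 1820 labels have been skipped so far.
Adding those back, label number 1819461 + 1820 = 1821281 at 30 labels/s is 60709 s + 11 f = 16 h 51 min 49 s frame 11, i.e. 16:51:49;11.

16:51:49;11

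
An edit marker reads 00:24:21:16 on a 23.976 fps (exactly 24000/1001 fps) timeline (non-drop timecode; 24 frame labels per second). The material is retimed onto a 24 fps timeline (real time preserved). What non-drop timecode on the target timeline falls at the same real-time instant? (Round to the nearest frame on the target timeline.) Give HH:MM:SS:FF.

Source frame index: (0×3600 + 24×60 + 21) × 24 + 16 = 35080.
Real time: 35080 / (24000/1001) = 877877/600 s.
Target frame: (877877/600) × (24) = 877877/25 ≈ 35115.080 → 35115.
At 24 labels/s: frame 35115 → 00:24:23:03.

00:24:23:03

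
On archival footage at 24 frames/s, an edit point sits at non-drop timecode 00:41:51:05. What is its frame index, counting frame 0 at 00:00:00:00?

frame 60269

Total seconds to the label: (0 × 3600 + 41 × 60 + 51) = 2511.
Frame index = 2511 × 24 + 5 = 60269.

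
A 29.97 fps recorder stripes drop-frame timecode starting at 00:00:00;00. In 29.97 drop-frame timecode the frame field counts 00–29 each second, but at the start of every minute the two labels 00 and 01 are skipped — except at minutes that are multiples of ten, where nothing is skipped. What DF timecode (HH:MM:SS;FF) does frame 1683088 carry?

Ten DF minutes hold 17982 frames, so frame 1683088 lies in block 93 (frames 1672326–1690307) with 10762 frames into that block.
The block's first minute is 1800 frames and the rest 1798 each; 10762 frames reaches minute 5, so 93 × 18 + 5 × 2 = 1684 labels have been skipped so far.
Adding those back, label number 1683088 + 1684 = 1684772 at 30 labels/s is 56159 s + 2 f = 15 h 35 min 59 s frame 2, i.e. 15:35:59;02.

15:35:59;02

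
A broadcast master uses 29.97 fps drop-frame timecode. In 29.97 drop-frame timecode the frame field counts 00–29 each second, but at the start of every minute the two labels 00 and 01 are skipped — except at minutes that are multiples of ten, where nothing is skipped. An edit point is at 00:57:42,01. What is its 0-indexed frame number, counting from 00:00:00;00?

103757

As if non-drop at 30 labels/s: (0 × 3600 + 57 × 60 + 42) × 30 + 1 = 103861.
Minute boundaries passed: 57; those not divisible by 10: 57 − 5 = 52; dropped labels = 2 × 52 = 104.
Actual frame index = 103861 − 104 = 103757.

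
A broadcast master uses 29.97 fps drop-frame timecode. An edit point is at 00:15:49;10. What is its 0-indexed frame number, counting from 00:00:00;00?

28452

Complete 10-minute blocks: 1, each 17982 frames → 17982.
Remaining 5 whole minutes in the current block: 1800 + 4 × 1798 = 8992 frames.
Within the current minute: 49 × 30 + 10 − 2 = 1478 (labels ;00/;01 skipped at this minute). Total = 17982 + 8992 + 1478 = 28452.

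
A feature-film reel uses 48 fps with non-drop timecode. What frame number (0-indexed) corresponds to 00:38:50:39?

frame 111879

Total seconds to the label: (0 × 3600 + 38 × 60 + 50) = 2330.
Frame index = 2330 × 48 + 39 = 111879.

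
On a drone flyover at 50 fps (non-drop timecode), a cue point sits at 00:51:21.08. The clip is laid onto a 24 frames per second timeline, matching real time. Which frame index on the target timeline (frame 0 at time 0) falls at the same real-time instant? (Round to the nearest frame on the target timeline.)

frame 73948

Source frame index: (0×3600 + 51×60 + 21) × 50 + 8 = 154058.
Real time: 154058 / (50) = 77029/25 s.
Target frame: (77029/25) × (24) = 1848696/25 ≈ 73947.840 → 73948.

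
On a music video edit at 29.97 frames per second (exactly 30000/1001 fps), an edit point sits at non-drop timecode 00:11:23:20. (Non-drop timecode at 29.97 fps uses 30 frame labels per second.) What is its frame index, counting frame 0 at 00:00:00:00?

20510

Total seconds to the label: (0 × 3600 + 11 × 60 + 23) = 683.
Frame index = 683 × 30 + 20 = 20510.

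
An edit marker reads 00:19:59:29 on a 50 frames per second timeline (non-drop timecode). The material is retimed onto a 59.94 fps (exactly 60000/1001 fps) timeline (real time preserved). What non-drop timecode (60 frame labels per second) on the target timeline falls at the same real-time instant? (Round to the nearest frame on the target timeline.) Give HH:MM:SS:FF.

00:19:58:23

Source frame index: (0×3600 + 19×60 + 59) × 50 + 29 = 59979.
Real time: 59979 / (50) = 59979/50 s.
Target frame: (59979/50) × (60000/1001) = 71974800/1001 ≈ 71902.897 → 71903.
At 60 labels/s: frame 71903 → 00:19:58:23.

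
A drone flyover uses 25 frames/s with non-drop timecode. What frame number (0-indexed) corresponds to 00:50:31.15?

frame 75790

Total seconds to the label: (0 × 3600 + 50 × 60 + 31) = 3031.
Frame index = 3031 × 25 + 15 = 75790.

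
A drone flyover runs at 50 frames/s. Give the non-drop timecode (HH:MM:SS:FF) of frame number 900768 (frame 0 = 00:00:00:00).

900768 ÷ 50 = 18015 full seconds, remainder 18 frames.
18015 s = 5 h 0 min 15 s.
Timecode: 05:00:15:18.

05:00:15:18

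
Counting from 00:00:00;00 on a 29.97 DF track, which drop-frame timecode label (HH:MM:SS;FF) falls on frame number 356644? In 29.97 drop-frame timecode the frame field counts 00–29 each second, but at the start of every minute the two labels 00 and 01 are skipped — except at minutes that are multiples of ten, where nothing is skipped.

Ten DF minutes hold 17982 frames, so frame 356644 lies in block 19 (frames 341658–359639) with 14986 frames into that block.
The block's first minute is 1800 frames and the rest 1798 each; 14986 frames reaches minute 8, so 19 × 18 + 8 × 2 = 358 labels have been skipped so far.
Adding those back, label number 356644 + 358 = 357002 at 30 labels/s is 11900 s + 2 f = 3 h 18 min 20 s frame 2, i.e. 03:18:20;02.

03:18:20;02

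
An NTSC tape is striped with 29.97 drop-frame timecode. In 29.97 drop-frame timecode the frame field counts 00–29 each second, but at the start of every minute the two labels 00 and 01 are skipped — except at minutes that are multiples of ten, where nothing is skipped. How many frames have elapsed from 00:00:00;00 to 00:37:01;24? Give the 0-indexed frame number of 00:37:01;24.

66586

Complete 10-minute blocks: 3, each 17982 frames → 53946.
Remaining 7 whole minutes in the current block: 1800 + 6 × 1798 = 12588 frames.
Within the current minute: 1 × 30 + 24 − 2 = 52 (labels ;00/;01 skipped at this minute). Total = 53946 + 12588 + 52 = 66586.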